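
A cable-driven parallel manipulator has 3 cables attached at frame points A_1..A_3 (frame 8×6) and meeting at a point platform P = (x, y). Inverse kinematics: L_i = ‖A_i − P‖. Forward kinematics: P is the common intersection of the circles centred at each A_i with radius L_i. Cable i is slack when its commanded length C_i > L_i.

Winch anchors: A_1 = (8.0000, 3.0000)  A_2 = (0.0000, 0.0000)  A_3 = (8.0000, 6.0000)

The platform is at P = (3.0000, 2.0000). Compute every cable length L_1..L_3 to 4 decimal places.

L_1: Δ = A_1−P = (5.0000, 1.0000) → ‖Δ‖ = √26.0000 = 5.0990
L_2: Δ = A_2−P = (-3.0000, -2.0000) → ‖Δ‖ = √13.0000 = 3.6056
L_3: Δ = A_3−P = (5.0000, 4.0000) → ‖Δ‖ = √41.0000 = 6.4031

(5.0990, 3.6056, 6.4031)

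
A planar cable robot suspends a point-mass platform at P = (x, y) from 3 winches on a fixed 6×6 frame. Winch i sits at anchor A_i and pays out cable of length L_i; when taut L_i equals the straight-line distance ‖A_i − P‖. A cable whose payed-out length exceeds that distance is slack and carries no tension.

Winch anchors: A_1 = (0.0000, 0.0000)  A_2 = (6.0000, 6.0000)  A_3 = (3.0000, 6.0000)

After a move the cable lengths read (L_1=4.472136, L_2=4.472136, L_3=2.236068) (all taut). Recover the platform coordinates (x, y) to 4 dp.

(2.0000, 4.0000)

expand ‖A_i−P‖²=L_i² and subtract eq 1 (c_i ≔ ‖A_i‖²−L_i²)
c_1 = 0.0000+0.0000−20.0000 = -20.0000
eq1−eq2 → [-12.0000  -12.0000]·P = -72.0000
eq1−eq3 → [-6.0000  -12.0000]·P = -60.0000
2×2 solve → P = (2.0000, 4.0000)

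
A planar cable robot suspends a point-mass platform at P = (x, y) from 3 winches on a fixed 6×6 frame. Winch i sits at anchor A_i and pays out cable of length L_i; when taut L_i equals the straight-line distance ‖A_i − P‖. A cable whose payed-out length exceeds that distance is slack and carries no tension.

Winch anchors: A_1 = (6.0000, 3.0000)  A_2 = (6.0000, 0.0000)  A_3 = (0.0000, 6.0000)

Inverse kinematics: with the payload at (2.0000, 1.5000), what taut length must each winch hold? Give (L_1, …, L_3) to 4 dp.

cable 1: Δx=4.0000, Δy=1.5000; L_1 = √(Δx²+Δy²) = 4.2720
cable 2: Δx=4.0000, Δy=-1.5000; L_2 = √(Δx²+Δy²) = 4.2720
cable 3: Δx=-2.0000, Δy=4.5000; L_3 = √(Δx²+Δy²) = 4.9244

(4.2720, 4.2720, 4.9244)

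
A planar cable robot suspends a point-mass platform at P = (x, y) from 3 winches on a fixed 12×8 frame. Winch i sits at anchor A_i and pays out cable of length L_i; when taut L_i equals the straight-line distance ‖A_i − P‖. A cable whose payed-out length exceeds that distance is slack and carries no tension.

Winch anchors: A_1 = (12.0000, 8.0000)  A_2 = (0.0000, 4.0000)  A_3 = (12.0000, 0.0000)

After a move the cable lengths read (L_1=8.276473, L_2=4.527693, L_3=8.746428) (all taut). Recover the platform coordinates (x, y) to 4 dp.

circle eqns → linear via eq_j − eq_1; set k_j = A_j·A_j − L_j²
k_1 = 144.0000+64.0000−68.5000 = 139.5000
24.0000·x + 8.0000·y = k_1−k_2 = 144.0000
0.0000·x + 16.0000·y = k_1−k_3 = 72.0000
solve first two rows → x=4.5000, y=4.5000

(4.5000, 4.5000)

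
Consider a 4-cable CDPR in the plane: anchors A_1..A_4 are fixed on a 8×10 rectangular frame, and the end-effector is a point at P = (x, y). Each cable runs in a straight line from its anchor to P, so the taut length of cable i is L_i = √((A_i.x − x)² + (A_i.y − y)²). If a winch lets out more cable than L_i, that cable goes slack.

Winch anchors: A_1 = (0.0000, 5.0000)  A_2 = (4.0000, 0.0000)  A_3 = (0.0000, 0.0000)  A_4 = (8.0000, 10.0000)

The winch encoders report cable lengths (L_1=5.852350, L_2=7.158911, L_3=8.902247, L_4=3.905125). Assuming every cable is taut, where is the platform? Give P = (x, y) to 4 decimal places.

(5.5000, 7.0000)

each cable: (A_i−P)·(A_i−P) = L_i²; let q_i = ‖A_i‖²−L_i²
q_1 = 0.0000+25.0000−34.2500 = -9.2500
row 1: -8.0000x + 10.0000y = 26.0000  (q_2=-35.2500)
row 2: 0.0000x + 10.0000y = 70.0000  (q_3=-79.2500)
row 3: -16.0000x − 10.0000y = -158.0000  (q_4=148.7500)
Cramer on rows 1–2 → x = 5.5000, y = 7.0000
check cable 4: ‖A_4−P‖² = 15.2500 ≈ L_4² = 15.2500 ✓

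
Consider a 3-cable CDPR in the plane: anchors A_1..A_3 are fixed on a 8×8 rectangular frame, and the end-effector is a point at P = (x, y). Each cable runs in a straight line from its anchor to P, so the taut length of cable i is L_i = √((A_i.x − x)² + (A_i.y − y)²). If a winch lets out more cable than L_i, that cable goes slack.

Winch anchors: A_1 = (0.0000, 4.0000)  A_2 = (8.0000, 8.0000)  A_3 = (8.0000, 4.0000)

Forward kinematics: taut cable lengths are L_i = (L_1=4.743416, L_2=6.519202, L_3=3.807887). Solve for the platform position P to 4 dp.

(4.5000, 2.5000)

expand ‖A_i−P‖²=L_i² and subtract eq 1 (k_i ≔ ‖A_i‖²−L_i²)
k_1 = 0.0000+16.0000−22.5000 = -6.5000
eq1−eq2 → [-16.0000  -8.0000]·P = -92.0000
eq1−eq3 → [-16.0000  0.0000]·P = -72.0000
2×2 solve → P = (4.5000, 2.5000)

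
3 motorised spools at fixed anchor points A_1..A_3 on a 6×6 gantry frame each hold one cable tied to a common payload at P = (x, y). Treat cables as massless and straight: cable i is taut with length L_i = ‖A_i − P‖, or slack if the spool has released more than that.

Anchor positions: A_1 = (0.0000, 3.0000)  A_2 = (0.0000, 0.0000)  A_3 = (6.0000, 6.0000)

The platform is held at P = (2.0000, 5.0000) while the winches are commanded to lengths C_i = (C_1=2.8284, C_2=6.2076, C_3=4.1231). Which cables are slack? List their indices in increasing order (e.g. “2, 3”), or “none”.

i=1: geometric 2.8284 vs commanded 2.8284 ⇒ taut
i=2: geometric 5.3852 vs commanded 6.2076 ⇒ slack
i=3: geometric 4.1231 vs commanded 4.1231 ⇒ taut

2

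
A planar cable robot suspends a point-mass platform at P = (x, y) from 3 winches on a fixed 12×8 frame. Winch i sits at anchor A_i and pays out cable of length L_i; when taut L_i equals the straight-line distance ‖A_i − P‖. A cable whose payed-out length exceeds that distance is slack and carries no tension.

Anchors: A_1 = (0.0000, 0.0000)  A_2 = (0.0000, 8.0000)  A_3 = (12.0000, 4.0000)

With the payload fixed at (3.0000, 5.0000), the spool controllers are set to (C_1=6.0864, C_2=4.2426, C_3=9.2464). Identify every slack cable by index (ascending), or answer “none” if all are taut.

1, 3

cable 1: L_1 = ‖A_1−P‖ = 5.8310;  C_1 = 6.0864 → slack
cable 2: L_2 = ‖A_2−P‖ = 4.2426;  C_2 = 4.2426 → taut
cable 3: L_3 = ‖A_3−P‖ = 9.0554;  C_3 = 9.2464 → slack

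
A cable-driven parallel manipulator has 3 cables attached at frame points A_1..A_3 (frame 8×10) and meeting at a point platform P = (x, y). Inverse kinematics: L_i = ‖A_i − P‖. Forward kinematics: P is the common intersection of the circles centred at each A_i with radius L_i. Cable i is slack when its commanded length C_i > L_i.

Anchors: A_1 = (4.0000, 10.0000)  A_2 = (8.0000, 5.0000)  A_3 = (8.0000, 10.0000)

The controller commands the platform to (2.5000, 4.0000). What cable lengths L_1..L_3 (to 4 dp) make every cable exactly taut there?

(6.1847, 5.5902, 8.1394)

cable 1: Δx=1.5000, Δy=6.0000; L_1 = √(Δx²+Δy²) = 6.1847
cable 2: Δx=5.5000, Δy=1.0000; L_2 = √(Δx²+Δy²) = 5.5902
cable 3: Δx=5.5000, Δy=6.0000; L_3 = √(Δx²+Δy²) = 8.1394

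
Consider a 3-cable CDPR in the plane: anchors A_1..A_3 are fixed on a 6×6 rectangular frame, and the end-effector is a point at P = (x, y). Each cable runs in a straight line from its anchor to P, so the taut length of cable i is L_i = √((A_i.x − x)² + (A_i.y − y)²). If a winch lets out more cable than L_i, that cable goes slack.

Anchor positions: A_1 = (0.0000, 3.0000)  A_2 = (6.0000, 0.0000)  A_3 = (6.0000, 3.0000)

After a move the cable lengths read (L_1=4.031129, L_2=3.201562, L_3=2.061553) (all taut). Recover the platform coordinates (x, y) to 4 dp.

circle eqns → linear via eq_j − eq_1; set c_j = A_j·A_j − L_j²
c_1 = 0.0000+9.0000−16.2500 = -7.2500
-12.0000·x + 6.0000·y = c_1−c_2 = -33.0000
-12.0000·x + 0.0000·y = c_1−c_3 = -48.0000
solve first two rows → x=4.0000, y=2.5000

(4.0000, 2.5000)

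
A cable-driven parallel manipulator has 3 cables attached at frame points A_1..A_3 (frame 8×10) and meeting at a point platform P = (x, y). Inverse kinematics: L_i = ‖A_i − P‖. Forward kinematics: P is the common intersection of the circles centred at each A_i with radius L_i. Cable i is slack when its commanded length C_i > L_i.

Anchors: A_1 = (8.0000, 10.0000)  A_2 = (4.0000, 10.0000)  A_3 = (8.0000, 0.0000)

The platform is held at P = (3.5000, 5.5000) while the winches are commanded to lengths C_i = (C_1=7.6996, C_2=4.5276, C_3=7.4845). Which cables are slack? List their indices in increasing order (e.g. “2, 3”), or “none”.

1, 3

cable 1: L_1 = ‖A_1−P‖ = 6.3640;  C_1 = 7.6996 → slack
cable 2: L_2 = ‖A_2−P‖ = 4.5277;  C_2 = 4.5276 → taut
cable 3: L_3 = ‖A_3−P‖ = 7.1063;  C_3 = 7.4845 → slack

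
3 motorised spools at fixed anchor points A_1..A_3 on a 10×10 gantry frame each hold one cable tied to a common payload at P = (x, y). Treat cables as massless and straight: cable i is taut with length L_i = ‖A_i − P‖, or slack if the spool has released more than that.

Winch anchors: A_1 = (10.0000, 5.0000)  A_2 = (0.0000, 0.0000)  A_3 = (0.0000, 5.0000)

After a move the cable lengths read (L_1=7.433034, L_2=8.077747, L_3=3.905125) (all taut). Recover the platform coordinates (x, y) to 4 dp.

(3.0000, 7.5000)

expand ‖A_i−P‖²=L_i² and subtract eq 1 (k_i ≔ ‖A_i‖²−L_i²)
k_1 = 100.0000+25.0000−55.2500 = 69.7500
eq1−eq2 → [20.0000  10.0000]·P = 135.0000
eq1−eq3 → [20.0000  0.0000]·P = 60.0000
2×2 solve → P = (3.0000, 7.5000)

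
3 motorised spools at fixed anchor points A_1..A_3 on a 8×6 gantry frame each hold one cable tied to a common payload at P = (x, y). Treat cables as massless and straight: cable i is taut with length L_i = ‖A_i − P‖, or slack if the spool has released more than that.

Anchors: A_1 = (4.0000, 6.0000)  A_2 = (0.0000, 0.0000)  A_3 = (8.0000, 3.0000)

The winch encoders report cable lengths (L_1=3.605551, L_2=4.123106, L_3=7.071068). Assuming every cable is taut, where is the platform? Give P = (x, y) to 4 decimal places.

(1.0000, 4.0000)

expand ‖A_i−P‖²=L_i² and subtract eq 1 (c_i ≔ ‖A_i‖²−L_i²)
c_1 = 16.0000+36.0000−13.0000 = 39.0000
eq1−eq2 → [8.0000  12.0000]·P = 56.0000
eq1−eq3 → [-8.0000  6.0000]·P = 16.0000
2×2 solve → P = (1.0000, 4.0000)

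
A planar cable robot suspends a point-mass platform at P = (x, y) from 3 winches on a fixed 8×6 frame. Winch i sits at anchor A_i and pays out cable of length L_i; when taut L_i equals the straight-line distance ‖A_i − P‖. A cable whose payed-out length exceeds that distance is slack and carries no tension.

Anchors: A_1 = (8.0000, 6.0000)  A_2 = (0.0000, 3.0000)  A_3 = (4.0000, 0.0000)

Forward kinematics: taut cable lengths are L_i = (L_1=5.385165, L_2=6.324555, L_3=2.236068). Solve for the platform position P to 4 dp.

(6.0000, 1.0000)

circle eqns → linear via eq_j − eq_1; set c_j = A_j·A_j − L_j²
c_1 = 64.0000+36.0000−29.0000 = 71.0000
16.0000·x + 6.0000·y = c_1−c_2 = 102.0000
8.0000·x + 12.0000·y = c_1−c_3 = 60.0000
solve first two rows → x=6.0000, y=1.0000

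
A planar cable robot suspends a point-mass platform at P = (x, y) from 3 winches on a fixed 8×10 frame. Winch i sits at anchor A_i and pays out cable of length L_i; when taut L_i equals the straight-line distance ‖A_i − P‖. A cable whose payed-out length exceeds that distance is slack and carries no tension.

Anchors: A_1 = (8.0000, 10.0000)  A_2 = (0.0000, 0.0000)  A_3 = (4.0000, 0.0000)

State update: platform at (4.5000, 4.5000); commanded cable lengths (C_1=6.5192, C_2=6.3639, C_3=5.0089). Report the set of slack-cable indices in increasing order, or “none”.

i=1: geometric 6.5192 vs commanded 6.5192 ⇒ taut
i=2: geometric 6.3640 vs commanded 6.3639 ⇒ taut
i=3: geometric 4.5277 vs commanded 5.0089 ⇒ slack

3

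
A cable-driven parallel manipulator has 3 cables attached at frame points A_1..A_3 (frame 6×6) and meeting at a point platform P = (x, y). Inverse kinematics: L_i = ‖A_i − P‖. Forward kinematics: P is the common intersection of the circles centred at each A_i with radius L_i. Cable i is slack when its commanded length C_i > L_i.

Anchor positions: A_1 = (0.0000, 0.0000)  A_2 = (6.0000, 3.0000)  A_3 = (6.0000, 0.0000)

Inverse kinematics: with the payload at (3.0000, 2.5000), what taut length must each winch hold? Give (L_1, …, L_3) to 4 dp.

cable 1: Δx=-3.0000, Δy=-2.5000; L_1 = √(Δx²+Δy²) = 3.9051
cable 2: Δx=3.0000, Δy=0.5000; L_2 = √(Δx²+Δy²) = 3.0414
cable 3: Δx=3.0000, Δy=-2.5000; L_3 = √(Δx²+Δy²) = 3.9051

(3.9051, 3.0414, 3.9051)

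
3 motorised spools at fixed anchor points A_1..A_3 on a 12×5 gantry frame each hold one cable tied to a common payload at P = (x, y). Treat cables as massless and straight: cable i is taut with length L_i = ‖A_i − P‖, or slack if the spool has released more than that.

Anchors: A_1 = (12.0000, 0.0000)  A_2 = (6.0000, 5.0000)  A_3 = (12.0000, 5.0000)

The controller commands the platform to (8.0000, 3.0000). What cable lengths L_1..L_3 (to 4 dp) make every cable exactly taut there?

L_1: Δ = A_1−P = (4.0000, -3.0000) → ‖Δ‖ = √25.0000 = 5.0000
L_2: Δ = A_2−P = (-2.0000, 2.0000) → ‖Δ‖ = √8.0000 = 2.8284
L_3: Δ = A_3−P = (4.0000, 2.0000) → ‖Δ‖ = √20.0000 = 4.4721

(5.0000, 2.8284, 4.4721)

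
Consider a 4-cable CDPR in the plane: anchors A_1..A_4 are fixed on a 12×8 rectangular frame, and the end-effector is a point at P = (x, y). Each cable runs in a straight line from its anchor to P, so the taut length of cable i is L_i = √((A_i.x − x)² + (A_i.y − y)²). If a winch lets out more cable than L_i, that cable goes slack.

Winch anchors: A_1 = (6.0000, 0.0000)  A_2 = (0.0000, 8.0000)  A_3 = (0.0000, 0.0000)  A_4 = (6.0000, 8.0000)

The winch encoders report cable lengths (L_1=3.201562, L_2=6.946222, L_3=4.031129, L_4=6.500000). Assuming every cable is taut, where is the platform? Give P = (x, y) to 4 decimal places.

each cable: (A_i−P)·(A_i−P) = L_i²; let q_i = ‖A_i‖²−L_i²
q_1 = 36.0000+0.0000−10.2500 = 25.7500
row 1: 12.0000x − 16.0000y = 10.0000  (q_2=15.7500)
row 2: 12.0000x + 0.0000y = 42.0000  (q_3=-16.2500)
row 3: 0.0000x − 16.0000y = -32.0000  (q_4=57.7500)
Cramer on rows 1–2 → x = 3.5000, y = 2.0000
check cable 4: ‖A_4−P‖² = 42.2500 ≈ L_4² = 42.2500 ✓

(3.5000, 2.0000)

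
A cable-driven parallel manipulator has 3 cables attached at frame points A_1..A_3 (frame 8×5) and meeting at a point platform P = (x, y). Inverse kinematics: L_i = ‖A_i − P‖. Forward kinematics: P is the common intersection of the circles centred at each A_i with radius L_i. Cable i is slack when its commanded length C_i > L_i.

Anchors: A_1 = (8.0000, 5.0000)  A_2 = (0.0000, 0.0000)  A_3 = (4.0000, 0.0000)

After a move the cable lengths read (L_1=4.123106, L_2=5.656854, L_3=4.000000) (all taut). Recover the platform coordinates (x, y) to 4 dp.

(4.0000, 4.0000)

each cable: (A_i−P)·(A_i−P) = L_i²; let q_i = ‖A_i‖²−L_i²
q_1 = 64.0000+25.0000−17.0000 = 72.0000
row 1: 16.0000x + 10.0000y = 104.0000  (q_2=-32.0000)
row 2: 8.0000x + 10.0000y = 72.0000  (q_3=0.0000)
Cramer on rows 1–2 → x = 4.0000, y = 4.0000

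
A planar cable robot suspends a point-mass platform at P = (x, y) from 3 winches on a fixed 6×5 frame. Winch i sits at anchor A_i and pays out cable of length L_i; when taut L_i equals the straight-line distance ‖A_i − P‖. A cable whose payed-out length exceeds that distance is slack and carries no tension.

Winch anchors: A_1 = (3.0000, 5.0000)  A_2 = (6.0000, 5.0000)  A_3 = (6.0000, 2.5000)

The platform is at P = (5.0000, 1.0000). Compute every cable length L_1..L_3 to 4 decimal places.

(4.4721, 4.1231, 1.8028)

L_1: Δ = A_1−P = (-2.0000, 4.0000) → ‖Δ‖ = √20.0000 = 4.4721
L_2: Δ = A_2−P = (1.0000, 4.0000) → ‖Δ‖ = √17.0000 = 4.1231
L_3: Δ = A_3−P = (1.0000, 1.5000) → ‖Δ‖ = √3.2500 = 1.8028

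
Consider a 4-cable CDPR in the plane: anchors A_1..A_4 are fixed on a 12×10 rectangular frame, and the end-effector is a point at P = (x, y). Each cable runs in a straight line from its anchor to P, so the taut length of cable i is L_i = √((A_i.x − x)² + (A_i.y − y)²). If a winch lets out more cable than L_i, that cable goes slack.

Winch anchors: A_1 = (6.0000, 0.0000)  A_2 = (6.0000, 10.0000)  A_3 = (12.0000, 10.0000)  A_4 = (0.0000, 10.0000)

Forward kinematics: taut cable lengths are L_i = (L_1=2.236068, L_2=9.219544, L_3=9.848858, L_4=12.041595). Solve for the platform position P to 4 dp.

circle eqns → linear via eq_j − eq_1; set q_j = A_j·A_j − L_j²
q_1 = 36.0000+0.0000−5.0000 = 31.0000
0.0000·x − 20.0000·y = q_1−q_2 = -20.0000
-12.0000·x − 20.0000·y = q_1−q_3 = -116.0000
12.0000·x − 20.0000·y = q_1−q_4 = 76.0000
solve first two rows → x=8.0000, y=1.0000
check cable 4: ‖A_4−P‖² = 145.0000 ≈ L_4² = 145.0000 ✓

(8.0000, 1.0000)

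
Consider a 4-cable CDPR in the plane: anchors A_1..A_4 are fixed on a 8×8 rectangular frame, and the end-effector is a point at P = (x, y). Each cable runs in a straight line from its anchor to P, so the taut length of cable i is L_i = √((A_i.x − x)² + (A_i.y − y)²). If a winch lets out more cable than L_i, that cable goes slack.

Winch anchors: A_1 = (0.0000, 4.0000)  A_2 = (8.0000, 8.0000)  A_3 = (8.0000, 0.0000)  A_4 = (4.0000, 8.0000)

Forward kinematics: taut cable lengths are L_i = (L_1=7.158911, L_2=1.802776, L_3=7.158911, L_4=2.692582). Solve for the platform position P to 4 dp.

(6.5000, 7.0000)

expand ‖A_i−P‖²=L_i² and subtract eq 1 (k_i ≔ ‖A_i‖²−L_i²)
k_1 = 0.0000+16.0000−51.2500 = -35.2500
eq1−eq2 → [-16.0000  -8.0000]·P = -160.0000
eq1−eq3 → [-16.0000  8.0000]·P = -48.0000
eq1−eq4 → [-8.0000  -8.0000]·P = -108.0000
2×2 solve → P = (6.5000, 7.0000)
check cable 4: ‖A_4−P‖² = 7.2500 ≈ L_4² = 7.2500 ✓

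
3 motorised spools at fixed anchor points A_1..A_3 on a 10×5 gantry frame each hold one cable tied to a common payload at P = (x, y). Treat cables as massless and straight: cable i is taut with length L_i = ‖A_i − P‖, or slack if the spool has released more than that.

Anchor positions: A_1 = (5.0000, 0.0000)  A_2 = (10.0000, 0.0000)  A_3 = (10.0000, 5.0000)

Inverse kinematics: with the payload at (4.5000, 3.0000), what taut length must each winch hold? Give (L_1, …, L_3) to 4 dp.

(3.0414, 6.2650, 5.8523)

L_1 = √((5.0000−4.5000)² + (0.0000−3.0000)²) = 3.0414
L_2 = √((10.0000−4.5000)² + (0.0000−3.0000)²) = 6.2650
L_3 = √((10.0000−4.5000)² + (5.0000−3.0000)²) = 5.8523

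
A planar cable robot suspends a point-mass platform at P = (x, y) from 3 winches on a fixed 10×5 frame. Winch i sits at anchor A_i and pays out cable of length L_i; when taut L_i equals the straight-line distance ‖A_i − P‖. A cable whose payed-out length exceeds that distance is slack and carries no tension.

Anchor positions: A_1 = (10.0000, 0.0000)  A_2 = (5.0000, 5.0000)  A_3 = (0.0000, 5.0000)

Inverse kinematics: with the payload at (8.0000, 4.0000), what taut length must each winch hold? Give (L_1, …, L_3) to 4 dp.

(4.4721, 3.1623, 8.0623)

L_1 = √((10.0000−8.0000)² + (0.0000−4.0000)²) = 4.4721
L_2 = √((5.0000−8.0000)² + (5.0000−4.0000)²) = 3.1623
L_3 = √((0.0000−8.0000)² + (5.0000−4.0000)²) = 8.0623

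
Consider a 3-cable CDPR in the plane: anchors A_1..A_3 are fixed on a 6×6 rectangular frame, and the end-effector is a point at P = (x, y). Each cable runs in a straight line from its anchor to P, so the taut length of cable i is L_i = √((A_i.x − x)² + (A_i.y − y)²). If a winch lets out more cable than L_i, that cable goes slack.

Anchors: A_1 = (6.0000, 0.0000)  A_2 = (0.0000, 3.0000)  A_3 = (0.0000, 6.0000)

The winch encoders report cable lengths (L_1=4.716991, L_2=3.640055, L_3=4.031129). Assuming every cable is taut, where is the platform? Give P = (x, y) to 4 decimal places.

(3.5000, 4.0000)

expand ‖A_i−P‖²=L_i² and subtract eq 1 (k_i ≔ ‖A_i‖²−L_i²)
k_1 = 36.0000+0.0000−22.2500 = 13.7500
eq1−eq2 → [12.0000  -6.0000]·P = 18.0000
eq1−eq3 → [12.0000  -12.0000]·P = -6.0000
2×2 solve → P = (3.5000, 4.0000)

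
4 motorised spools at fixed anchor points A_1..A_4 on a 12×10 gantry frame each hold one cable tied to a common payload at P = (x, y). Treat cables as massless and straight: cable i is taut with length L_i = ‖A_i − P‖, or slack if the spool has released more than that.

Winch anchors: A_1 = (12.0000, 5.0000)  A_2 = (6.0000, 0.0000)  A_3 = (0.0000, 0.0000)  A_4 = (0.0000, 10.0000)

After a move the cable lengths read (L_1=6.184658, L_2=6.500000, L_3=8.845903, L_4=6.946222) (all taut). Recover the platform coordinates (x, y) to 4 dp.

circle eqns → linear via eq_j − eq_1; set q_j = A_j·A_j − L_j²
q_1 = 144.0000+25.0000−38.2500 = 130.7500
12.0000·x + 10.0000·y = q_1−q_2 = 137.0000
24.0000·x + 10.0000·y = q_1−q_3 = 209.0000
24.0000·x − 10.0000·y = q_1−q_4 = 79.0000
solve first two rows → x=6.0000, y=6.5000
check cable 4: ‖A_4−P‖² = 48.2500 ≈ L_4² = 48.2500 ✓

(6.0000, 6.5000)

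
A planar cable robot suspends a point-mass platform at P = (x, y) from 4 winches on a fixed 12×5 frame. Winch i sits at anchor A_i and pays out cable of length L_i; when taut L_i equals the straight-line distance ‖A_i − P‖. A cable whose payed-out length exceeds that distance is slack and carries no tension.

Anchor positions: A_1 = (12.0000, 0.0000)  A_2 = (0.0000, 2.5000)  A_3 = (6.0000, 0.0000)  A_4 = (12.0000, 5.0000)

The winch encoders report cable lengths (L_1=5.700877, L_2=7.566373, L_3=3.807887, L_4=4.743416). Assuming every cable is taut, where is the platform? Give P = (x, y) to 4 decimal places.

(7.5000, 3.5000)

circle eqns → linear via eq_j − eq_1; set k_j = A_j·A_j − L_j²
k_1 = 144.0000+0.0000−32.5000 = 111.5000
24.0000·x − 5.0000·y = k_1−k_2 = 162.5000
12.0000·x + 0.0000·y = k_1−k_3 = 90.0000
0.0000·x − 10.0000·y = k_1−k_4 = -35.0000
solve first two rows → x=7.5000, y=3.5000
check cable 4: ‖A_4−P‖² = 22.5000 ≈ L_4² = 22.5000 ✓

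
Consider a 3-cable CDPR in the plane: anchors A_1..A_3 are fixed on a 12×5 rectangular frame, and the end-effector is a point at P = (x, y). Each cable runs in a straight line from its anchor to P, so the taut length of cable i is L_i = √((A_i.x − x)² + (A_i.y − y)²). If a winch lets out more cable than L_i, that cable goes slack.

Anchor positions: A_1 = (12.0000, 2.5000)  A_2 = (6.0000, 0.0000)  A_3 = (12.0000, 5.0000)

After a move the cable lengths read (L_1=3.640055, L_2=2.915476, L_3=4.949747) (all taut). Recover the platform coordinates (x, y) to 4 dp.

(8.5000, 1.5000)

expand ‖A_i−P‖²=L_i² and subtract eq 1 (k_i ≔ ‖A_i‖²−L_i²)
k_1 = 144.0000+6.2500−13.2500 = 137.0000
eq1−eq2 → [12.0000  5.0000]·P = 109.5000
eq1−eq3 → [0.0000  -5.0000]·P = -7.5000
2×2 solve → P = (8.5000, 1.5000)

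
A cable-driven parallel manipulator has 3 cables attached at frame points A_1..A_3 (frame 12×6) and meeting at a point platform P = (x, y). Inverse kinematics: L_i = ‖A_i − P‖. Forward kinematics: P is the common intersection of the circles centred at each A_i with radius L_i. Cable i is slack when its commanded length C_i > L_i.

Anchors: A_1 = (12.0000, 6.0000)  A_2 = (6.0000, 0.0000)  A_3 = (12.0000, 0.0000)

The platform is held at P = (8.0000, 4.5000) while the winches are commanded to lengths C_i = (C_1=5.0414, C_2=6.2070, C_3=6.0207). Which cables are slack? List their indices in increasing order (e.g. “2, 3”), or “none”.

1, 2

i=1: geometric 4.2720 vs commanded 5.0414 ⇒ slack
i=2: geometric 4.9244 vs commanded 6.2070 ⇒ slack
i=3: geometric 6.0208 vs commanded 6.0207 ⇒ taut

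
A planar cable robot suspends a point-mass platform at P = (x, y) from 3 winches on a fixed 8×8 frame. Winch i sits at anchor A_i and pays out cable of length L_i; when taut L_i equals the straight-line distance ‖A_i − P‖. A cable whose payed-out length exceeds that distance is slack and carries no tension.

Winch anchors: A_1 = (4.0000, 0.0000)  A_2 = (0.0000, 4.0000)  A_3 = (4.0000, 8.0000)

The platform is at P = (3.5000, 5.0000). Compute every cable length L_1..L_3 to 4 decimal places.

cable 1: Δx=0.5000, Δy=-5.0000; L_1 = √(Δx²+Δy²) = 5.0249
cable 2: Δx=-3.5000, Δy=-1.0000; L_2 = √(Δx²+Δy²) = 3.6401
cable 3: Δx=0.5000, Δy=3.0000; L_3 = √(Δx²+Δy²) = 3.0414

(5.0249, 3.6401, 3.0414)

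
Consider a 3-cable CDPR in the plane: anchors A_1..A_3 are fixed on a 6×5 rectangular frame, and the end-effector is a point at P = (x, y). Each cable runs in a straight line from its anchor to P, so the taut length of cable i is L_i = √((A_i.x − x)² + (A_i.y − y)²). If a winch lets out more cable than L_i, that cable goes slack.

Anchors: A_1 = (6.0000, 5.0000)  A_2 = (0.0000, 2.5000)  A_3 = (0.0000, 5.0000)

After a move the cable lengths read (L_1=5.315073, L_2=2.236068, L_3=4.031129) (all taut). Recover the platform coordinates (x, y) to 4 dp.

(2.0000, 1.5000)

each cable: (A_i−P)·(A_i−P) = L_i²; let k_i = ‖A_i‖²−L_i²
k_1 = 36.0000+25.0000−28.2500 = 32.7500
row 1: 12.0000x + 5.0000y = 31.5000  (k_2=1.2500)
row 2: 12.0000x + 0.0000y = 24.0000  (k_3=8.7500)
Cramer on rows 1–2 → x = 2.0000, y = 1.5000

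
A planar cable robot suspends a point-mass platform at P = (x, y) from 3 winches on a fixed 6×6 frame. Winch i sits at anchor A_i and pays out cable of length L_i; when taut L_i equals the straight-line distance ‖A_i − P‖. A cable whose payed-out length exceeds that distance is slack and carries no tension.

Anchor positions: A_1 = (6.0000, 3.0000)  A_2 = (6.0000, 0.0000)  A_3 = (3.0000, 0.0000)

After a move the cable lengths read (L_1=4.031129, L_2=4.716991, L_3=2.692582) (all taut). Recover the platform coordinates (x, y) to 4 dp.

expand ‖A_i−P‖²=L_i² and subtract eq 1 (c_i ≔ ‖A_i‖²−L_i²)
c_1 = 36.0000+9.0000−16.2500 = 28.7500
eq1−eq2 → [0.0000  6.0000]·P = 15.0000
eq1−eq3 → [6.0000  6.0000]·P = 27.0000
2×2 solve → P = (2.0000, 2.5000)

(2.0000, 2.5000)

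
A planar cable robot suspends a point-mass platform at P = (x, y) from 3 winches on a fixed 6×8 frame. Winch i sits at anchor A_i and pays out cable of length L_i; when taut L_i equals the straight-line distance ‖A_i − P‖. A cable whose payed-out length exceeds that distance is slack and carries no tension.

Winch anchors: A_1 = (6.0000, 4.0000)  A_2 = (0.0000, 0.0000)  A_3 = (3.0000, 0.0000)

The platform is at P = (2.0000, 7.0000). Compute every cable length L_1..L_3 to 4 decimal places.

(5.0000, 7.2801, 7.0711)

cable 1: Δx=4.0000, Δy=-3.0000; L_1 = √(Δx²+Δy²) = 5.0000
cable 2: Δx=-2.0000, Δy=-7.0000; L_2 = √(Δx²+Δy²) = 7.2801
cable 3: Δx=1.0000, Δy=-7.0000; L_3 = √(Δx²+Δy²) = 7.0711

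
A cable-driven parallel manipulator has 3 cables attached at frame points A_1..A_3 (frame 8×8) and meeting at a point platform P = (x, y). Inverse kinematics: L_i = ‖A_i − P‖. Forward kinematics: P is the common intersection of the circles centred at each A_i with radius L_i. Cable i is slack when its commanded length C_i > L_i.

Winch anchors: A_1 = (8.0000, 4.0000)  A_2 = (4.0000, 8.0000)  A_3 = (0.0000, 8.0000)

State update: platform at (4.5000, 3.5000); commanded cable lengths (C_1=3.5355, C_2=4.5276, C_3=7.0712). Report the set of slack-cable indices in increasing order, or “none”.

cable 1: √((3.5000)²+(0.5000)²)=3.5355, C_1=3.5355: taut
cable 2: √((-0.5000)²+(4.5000)²)=4.5277, C_2=4.5276: taut
cable 3: √((-4.5000)²+(4.5000)²)=6.3640, C_3=7.0712: slack

3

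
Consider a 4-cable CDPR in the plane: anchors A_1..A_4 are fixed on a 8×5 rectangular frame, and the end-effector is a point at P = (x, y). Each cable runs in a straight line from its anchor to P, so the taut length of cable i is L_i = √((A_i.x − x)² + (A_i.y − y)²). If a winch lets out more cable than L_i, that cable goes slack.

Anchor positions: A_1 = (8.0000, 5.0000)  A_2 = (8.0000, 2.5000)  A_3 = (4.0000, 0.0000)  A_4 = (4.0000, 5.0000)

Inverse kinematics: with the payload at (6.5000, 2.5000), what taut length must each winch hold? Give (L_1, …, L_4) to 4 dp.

(2.9155, 1.5000, 3.5355, 3.5355)

L_1 = √((8.0000−6.5000)² + (5.0000−2.5000)²) = 2.9155
L_2 = √((8.0000−6.5000)² + (2.5000−2.5000)²) = 1.5000
L_3 = √((4.0000−6.5000)² + (0.0000−2.5000)²) = 3.5355
L_4 = √((4.0000−6.5000)² + (5.0000−2.5000)²) = 3.5355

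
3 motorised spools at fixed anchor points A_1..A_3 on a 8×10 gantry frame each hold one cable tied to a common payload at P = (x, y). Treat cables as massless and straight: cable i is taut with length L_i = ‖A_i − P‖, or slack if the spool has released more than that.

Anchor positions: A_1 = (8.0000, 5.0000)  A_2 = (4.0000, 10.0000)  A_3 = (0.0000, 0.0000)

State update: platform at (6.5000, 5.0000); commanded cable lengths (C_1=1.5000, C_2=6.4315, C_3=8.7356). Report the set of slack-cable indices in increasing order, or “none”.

2, 3

cable 1: L_1 = ‖A_1−P‖ = 1.5000;  C_1 = 1.5000 → taut
cable 2: L_2 = ‖A_2−P‖ = 5.5902;  C_2 = 6.4315 → slack
cable 3: L_3 = ‖A_3−P‖ = 8.2006;  C_3 = 8.7356 → slack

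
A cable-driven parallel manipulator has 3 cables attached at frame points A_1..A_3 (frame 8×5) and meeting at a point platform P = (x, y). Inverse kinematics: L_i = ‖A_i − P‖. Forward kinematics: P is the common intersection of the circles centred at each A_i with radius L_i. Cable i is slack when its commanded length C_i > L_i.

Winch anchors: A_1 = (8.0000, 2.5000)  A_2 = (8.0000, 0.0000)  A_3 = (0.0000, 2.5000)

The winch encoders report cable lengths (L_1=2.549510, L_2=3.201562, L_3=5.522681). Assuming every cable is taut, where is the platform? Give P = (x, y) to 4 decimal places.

expand ‖A_i−P‖²=L_i² and subtract eq 1 (q_i ≔ ‖A_i‖²−L_i²)
q_1 = 64.0000+6.2500−6.5000 = 63.7500
eq1−eq2 → [0.0000  5.0000]·P = 10.0000
eq1−eq3 → [16.0000  0.0000]·P = 88.0000
2×2 solve → P = (5.5000, 2.0000)

(5.5000, 2.0000)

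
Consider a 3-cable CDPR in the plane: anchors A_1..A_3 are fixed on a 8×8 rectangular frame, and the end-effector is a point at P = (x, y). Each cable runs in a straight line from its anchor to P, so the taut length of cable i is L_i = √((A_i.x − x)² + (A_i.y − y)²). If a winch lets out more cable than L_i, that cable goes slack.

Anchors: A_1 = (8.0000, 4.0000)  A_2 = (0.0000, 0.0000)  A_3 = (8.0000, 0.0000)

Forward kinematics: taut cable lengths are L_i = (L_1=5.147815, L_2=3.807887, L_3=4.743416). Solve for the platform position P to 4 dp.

(3.5000, 1.5000)

each cable: (A_i−P)·(A_i−P) = L_i²; let c_i = ‖A_i‖²−L_i²
c_1 = 64.0000+16.0000−26.5000 = 53.5000
row 1: 16.0000x + 8.0000y = 68.0000  (c_2=-14.5000)
row 2: 0.0000x + 8.0000y = 12.0000  (c_3=41.5000)
Cramer on rows 1–2 → x = 3.5000, y = 1.5000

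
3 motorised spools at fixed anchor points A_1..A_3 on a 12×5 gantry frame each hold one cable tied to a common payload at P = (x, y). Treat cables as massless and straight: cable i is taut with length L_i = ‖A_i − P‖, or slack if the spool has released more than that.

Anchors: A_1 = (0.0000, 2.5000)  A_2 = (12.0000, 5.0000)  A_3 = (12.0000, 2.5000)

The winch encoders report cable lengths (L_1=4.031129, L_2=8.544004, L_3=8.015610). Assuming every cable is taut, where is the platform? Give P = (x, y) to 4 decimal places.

each cable: (A_i−P)·(A_i−P) = L_i²; let q_i = ‖A_i‖²−L_i²
q_1 = 0.0000+6.2500−16.2500 = -10.0000
row 1: -24.0000x − 5.0000y = -106.0000  (q_2=96.0000)
row 2: -24.0000x + 0.0000y = -96.0000  (q_3=86.0000)
Cramer on rows 1–2 → x = 4.0000, y = 2.0000

(4.0000, 2.0000)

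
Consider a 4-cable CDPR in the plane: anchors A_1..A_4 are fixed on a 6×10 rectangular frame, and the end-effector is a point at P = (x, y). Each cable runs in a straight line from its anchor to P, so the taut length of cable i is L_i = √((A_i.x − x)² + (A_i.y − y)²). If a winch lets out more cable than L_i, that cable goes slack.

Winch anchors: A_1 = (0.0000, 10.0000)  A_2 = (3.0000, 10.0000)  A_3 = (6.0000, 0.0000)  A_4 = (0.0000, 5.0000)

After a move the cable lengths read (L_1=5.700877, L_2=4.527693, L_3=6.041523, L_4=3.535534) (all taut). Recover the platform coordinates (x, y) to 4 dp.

expand ‖A_i−P‖²=L_i² and subtract eq 1 (k_i ≔ ‖A_i‖²−L_i²)
k_1 = 0.0000+100.0000−32.5000 = 67.5000
eq1−eq2 → [-6.0000  0.0000]·P = -21.0000
eq1−eq3 → [-12.0000  20.0000]·P = 68.0000
eq1−eq4 → [0.0000  10.0000]·P = 55.0000
2×2 solve → P = (3.5000, 5.5000)
check cable 4: ‖A_4−P‖² = 12.5000 ≈ L_4² = 12.5000 ✓

(3.5000, 5.5000)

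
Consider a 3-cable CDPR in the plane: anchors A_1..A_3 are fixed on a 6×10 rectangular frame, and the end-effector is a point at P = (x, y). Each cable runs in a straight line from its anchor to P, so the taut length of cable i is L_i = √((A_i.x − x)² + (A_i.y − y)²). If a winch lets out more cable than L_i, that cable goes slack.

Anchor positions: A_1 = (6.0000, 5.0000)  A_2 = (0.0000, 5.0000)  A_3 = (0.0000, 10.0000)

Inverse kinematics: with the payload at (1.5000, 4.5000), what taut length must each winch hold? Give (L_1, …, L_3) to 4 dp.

L_1 = √((6.0000−1.5000)² + (5.0000−4.5000)²) = 4.5277
L_2 = √((0.0000−1.5000)² + (5.0000−4.5000)²) = 1.5811
L_3 = √((0.0000−1.5000)² + (10.0000−4.5000)²) = 5.7009

(4.5277, 1.5811, 5.7009)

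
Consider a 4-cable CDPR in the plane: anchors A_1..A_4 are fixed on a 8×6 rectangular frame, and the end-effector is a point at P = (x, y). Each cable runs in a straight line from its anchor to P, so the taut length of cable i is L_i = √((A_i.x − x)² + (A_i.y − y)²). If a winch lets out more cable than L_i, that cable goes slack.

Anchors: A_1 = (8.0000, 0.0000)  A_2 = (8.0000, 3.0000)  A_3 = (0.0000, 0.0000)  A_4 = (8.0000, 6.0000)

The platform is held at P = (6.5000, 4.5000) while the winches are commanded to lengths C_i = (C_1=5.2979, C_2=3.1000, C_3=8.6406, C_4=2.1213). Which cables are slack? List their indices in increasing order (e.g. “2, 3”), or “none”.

1, 2, 3

cable 1: √((1.5000)²+(-4.5000)²)=4.7434, C_1=5.2979: slack
cable 2: √((1.5000)²+(-1.5000)²)=2.1213, C_2=3.1000: slack
cable 3: √((-6.5000)²+(-4.5000)²)=7.9057, C_3=8.6406: slack
cable 4: √((1.5000)²+(1.5000)²)=2.1213, C_4=2.1213: taut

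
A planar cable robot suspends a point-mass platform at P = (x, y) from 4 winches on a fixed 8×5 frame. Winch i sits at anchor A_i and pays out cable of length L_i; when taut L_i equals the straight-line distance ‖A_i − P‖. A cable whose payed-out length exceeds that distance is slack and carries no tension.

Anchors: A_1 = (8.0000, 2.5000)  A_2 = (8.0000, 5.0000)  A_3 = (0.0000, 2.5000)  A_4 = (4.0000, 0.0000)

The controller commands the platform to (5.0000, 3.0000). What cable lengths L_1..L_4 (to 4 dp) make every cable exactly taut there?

cable 1: Δx=3.0000, Δy=-0.5000; L_1 = √(Δx²+Δy²) = 3.0414
cable 2: Δx=3.0000, Δy=2.0000; L_2 = √(Δx²+Δy²) = 3.6056
cable 3: Δx=-5.0000, Δy=-0.5000; L_3 = √(Δx²+Δy²) = 5.0249
cable 4: Δx=-1.0000, Δy=-3.0000; L_4 = √(Δx²+Δy²) = 3.1623

(3.0414, 3.6056, 5.0249, 3.1623)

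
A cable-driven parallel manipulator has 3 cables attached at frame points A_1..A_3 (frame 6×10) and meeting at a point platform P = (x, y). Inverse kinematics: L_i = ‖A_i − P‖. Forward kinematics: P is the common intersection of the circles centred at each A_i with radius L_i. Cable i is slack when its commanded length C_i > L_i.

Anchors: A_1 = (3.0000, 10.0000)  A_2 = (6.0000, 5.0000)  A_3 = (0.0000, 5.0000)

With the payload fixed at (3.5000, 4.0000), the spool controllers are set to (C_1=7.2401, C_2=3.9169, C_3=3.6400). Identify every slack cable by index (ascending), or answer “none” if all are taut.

i=1: geometric 6.0208 vs commanded 7.2401 ⇒ slack
i=2: geometric 2.6926 vs commanded 3.9169 ⇒ slack
i=3: geometric 3.6401 vs commanded 3.6400 ⇒ taut

1, 2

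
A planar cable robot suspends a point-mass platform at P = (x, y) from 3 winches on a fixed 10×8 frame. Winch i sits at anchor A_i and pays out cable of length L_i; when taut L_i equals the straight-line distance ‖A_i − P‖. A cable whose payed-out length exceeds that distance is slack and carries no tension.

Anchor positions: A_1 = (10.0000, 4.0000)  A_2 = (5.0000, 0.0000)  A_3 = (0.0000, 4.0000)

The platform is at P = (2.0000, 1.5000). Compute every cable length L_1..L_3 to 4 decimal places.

cable 1: Δx=8.0000, Δy=2.5000; L_1 = √(Δx²+Δy²) = 8.3815
cable 2: Δx=3.0000, Δy=-1.5000; L_2 = √(Δx²+Δy²) = 3.3541
cable 3: Δx=-2.0000, Δy=2.5000; L_3 = √(Δx²+Δy²) = 3.2016

(8.3815, 3.3541, 3.2016)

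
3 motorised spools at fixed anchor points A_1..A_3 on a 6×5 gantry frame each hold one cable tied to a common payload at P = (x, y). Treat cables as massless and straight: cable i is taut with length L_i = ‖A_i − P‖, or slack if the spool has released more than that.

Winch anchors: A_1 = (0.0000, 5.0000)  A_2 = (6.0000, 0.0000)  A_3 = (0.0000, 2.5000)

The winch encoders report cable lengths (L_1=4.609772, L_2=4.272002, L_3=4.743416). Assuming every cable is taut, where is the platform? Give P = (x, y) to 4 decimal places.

circle eqns → linear via eq_j − eq_1; set c_j = A_j·A_j − L_j²
c_1 = 0.0000+25.0000−21.2500 = 3.7500
-12.0000·x + 10.0000·y = c_1−c_2 = -14.0000
0.0000·x + 5.0000·y = c_1−c_3 = 20.0000
solve first two rows → x=4.5000, y=4.0000

(4.5000, 4.0000)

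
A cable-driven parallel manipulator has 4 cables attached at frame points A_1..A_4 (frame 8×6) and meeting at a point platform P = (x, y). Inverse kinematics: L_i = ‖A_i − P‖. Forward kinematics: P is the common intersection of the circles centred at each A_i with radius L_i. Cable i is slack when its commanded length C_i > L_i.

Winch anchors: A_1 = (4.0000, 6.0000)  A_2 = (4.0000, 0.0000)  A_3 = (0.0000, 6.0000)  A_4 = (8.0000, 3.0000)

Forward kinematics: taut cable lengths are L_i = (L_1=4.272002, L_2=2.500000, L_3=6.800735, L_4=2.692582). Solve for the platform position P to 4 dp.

(5.5000, 2.0000)

expand ‖A_i−P‖²=L_i² and subtract eq 1 (q_i ≔ ‖A_i‖²−L_i²)
q_1 = 16.0000+36.0000−18.2500 = 33.7500
eq1−eq2 → [0.0000  12.0000]·P = 24.0000
eq1−eq3 → [8.0000  0.0000]·P = 44.0000
eq1−eq4 → [-8.0000  6.0000]·P = -32.0000
2×2 solve → P = (5.5000, 2.0000)
check cable 4: ‖A_4−P‖² = 7.2500 ≈ L_4² = 7.2500 ✓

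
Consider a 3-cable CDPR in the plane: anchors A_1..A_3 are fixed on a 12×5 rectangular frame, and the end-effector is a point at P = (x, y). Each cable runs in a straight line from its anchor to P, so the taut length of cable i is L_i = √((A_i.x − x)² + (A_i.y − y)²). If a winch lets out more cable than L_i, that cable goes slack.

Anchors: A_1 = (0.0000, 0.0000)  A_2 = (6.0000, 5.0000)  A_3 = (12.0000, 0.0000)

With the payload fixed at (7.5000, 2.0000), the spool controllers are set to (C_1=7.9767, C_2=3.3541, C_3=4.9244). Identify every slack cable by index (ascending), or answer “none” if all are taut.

i=1: geometric 7.7621 vs commanded 7.9767 ⇒ slack
i=2: geometric 3.3541 vs commanded 3.3541 ⇒ taut
i=3: geometric 4.9244 vs commanded 4.9244 ⇒ taut

1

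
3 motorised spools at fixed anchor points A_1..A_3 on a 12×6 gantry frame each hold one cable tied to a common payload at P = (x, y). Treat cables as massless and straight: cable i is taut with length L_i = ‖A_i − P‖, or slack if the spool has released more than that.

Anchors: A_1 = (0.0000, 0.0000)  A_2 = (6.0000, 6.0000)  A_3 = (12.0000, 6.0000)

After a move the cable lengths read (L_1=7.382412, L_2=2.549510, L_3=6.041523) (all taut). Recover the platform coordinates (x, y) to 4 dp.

(6.5000, 3.5000)

expand ‖A_i−P‖²=L_i² and subtract eq 1 (c_i ≔ ‖A_i‖²−L_i²)
c_1 = 0.0000+0.0000−54.5000 = -54.5000
eq1−eq2 → [-12.0000  -12.0000]·P = -120.0000
eq1−eq3 → [-24.0000  -12.0000]·P = -198.0000
2×2 solve → P = (6.5000, 3.5000)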